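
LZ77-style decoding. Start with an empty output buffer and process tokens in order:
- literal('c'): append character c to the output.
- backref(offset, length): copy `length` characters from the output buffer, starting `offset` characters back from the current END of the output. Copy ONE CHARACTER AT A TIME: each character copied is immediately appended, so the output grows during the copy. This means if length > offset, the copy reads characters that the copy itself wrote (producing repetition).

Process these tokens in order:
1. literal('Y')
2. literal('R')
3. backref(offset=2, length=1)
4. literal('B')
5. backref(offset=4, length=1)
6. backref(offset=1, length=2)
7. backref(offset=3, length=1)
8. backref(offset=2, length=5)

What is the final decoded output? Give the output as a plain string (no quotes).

Token 1: literal('Y'). Output: "Y"
Token 2: literal('R'). Output: "YR"
Token 3: backref(off=2, len=1). Copied 'Y' from pos 0. Output: "YRY"
Token 4: literal('B'). Output: "YRYB"
Token 5: backref(off=4, len=1). Copied 'Y' from pos 0. Output: "YRYBY"
Token 6: backref(off=1, len=2) (overlapping!). Copied 'YY' from pos 4. Output: "YRYBYYY"
Token 7: backref(off=3, len=1). Copied 'Y' from pos 4. Output: "YRYBYYYY"
Token 8: backref(off=2, len=5) (overlapping!). Copied 'YYYYY' from pos 6. Output: "YRYBYYYYYYYYY"

Answer: YRYBYYYYYYYYY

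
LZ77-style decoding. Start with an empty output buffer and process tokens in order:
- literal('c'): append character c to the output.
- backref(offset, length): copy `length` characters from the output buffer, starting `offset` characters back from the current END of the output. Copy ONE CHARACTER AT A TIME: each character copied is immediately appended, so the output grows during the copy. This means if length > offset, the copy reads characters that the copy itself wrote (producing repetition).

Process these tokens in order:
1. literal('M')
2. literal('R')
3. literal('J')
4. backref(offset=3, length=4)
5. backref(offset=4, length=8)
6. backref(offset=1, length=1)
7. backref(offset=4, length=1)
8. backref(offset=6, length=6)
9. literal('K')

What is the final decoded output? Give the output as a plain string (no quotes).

Token 1: literal('M'). Output: "M"
Token 2: literal('R'). Output: "MR"
Token 3: literal('J'). Output: "MRJ"
Token 4: backref(off=3, len=4) (overlapping!). Copied 'MRJM' from pos 0. Output: "MRJMRJM"
Token 5: backref(off=4, len=8) (overlapping!). Copied 'MRJMMRJM' from pos 3. Output: "MRJMRJMMRJMMRJM"
Token 6: backref(off=1, len=1). Copied 'M' from pos 14. Output: "MRJMRJMMRJMMRJMM"
Token 7: backref(off=4, len=1). Copied 'R' from pos 12. Output: "MRJMRJMMRJMMRJMMR"
Token 8: backref(off=6, len=6). Copied 'MRJMMR' from pos 11. Output: "MRJMRJMMRJMMRJMMRMRJMMR"
Token 9: literal('K'). Output: "MRJMRJMMRJMMRJMMRMRJMMRK"

Answer: MRJMRJMMRJMMRJMMRMRJMMRK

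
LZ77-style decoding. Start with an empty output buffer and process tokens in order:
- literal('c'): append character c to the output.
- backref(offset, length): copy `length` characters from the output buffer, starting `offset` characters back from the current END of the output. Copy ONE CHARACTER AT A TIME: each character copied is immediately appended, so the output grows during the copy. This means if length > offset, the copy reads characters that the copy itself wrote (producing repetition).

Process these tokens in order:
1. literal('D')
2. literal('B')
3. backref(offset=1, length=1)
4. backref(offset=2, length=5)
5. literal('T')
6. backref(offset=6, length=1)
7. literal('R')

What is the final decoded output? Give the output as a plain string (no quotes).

Answer: DBBBBBBBTBR

Derivation:
Token 1: literal('D'). Output: "D"
Token 2: literal('B'). Output: "DB"
Token 3: backref(off=1, len=1). Copied 'B' from pos 1. Output: "DBB"
Token 4: backref(off=2, len=5) (overlapping!). Copied 'BBBBB' from pos 1. Output: "DBBBBBBB"
Token 5: literal('T'). Output: "DBBBBBBBT"
Token 6: backref(off=6, len=1). Copied 'B' from pos 3. Output: "DBBBBBBBTB"
Token 7: literal('R'). Output: "DBBBBBBBTBR"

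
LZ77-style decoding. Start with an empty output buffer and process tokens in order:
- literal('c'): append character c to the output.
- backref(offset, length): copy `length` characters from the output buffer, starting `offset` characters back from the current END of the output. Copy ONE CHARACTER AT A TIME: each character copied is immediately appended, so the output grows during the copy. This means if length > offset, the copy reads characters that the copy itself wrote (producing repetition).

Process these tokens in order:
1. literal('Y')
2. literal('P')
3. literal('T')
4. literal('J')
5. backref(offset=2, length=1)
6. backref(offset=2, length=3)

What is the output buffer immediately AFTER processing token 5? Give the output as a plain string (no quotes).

Token 1: literal('Y'). Output: "Y"
Token 2: literal('P'). Output: "YP"
Token 3: literal('T'). Output: "YPT"
Token 4: literal('J'). Output: "YPTJ"
Token 5: backref(off=2, len=1). Copied 'T' from pos 2. Output: "YPTJT"

Answer: YPTJT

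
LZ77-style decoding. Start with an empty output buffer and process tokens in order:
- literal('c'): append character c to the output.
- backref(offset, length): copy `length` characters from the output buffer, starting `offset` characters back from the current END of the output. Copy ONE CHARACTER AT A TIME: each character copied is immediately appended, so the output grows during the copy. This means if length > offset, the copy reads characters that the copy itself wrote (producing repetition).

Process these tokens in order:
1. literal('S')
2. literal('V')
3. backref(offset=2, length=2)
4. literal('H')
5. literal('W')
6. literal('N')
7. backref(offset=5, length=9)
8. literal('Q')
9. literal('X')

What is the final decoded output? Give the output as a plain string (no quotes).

Answer: SVSVHWNSVHWNSVHWQX

Derivation:
Token 1: literal('S'). Output: "S"
Token 2: literal('V'). Output: "SV"
Token 3: backref(off=2, len=2). Copied 'SV' from pos 0. Output: "SVSV"
Token 4: literal('H'). Output: "SVSVH"
Token 5: literal('W'). Output: "SVSVHW"
Token 6: literal('N'). Output: "SVSVHWN"
Token 7: backref(off=5, len=9) (overlapping!). Copied 'SVHWNSVHW' from pos 2. Output: "SVSVHWNSVHWNSVHW"
Token 8: literal('Q'). Output: "SVSVHWNSVHWNSVHWQ"
Token 9: literal('X'). Output: "SVSVHWNSVHWNSVHWQX"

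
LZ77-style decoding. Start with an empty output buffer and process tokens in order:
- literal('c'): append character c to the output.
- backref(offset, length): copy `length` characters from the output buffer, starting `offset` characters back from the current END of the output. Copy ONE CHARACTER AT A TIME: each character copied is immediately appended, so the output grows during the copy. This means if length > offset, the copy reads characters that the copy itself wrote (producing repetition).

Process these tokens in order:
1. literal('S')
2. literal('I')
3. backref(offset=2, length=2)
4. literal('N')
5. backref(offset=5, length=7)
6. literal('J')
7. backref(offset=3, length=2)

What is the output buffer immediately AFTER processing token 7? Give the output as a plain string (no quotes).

Token 1: literal('S'). Output: "S"
Token 2: literal('I'). Output: "SI"
Token 3: backref(off=2, len=2). Copied 'SI' from pos 0. Output: "SISI"
Token 4: literal('N'). Output: "SISIN"
Token 5: backref(off=5, len=7) (overlapping!). Copied 'SISINSI' from pos 0. Output: "SISINSISINSI"
Token 6: literal('J'). Output: "SISINSISINSIJ"
Token 7: backref(off=3, len=2). Copied 'SI' from pos 10. Output: "SISINSISINSIJSI"

Answer: SISINSISINSIJSI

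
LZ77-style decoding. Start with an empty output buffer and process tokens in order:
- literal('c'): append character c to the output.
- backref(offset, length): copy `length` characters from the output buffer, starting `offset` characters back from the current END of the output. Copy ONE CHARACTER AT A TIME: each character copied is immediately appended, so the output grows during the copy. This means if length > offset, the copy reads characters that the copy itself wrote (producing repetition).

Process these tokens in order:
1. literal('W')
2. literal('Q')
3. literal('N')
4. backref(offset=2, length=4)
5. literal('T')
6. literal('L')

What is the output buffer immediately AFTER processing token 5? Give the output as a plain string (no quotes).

Answer: WQNQNQNT

Derivation:
Token 1: literal('W'). Output: "W"
Token 2: literal('Q'). Output: "WQ"
Token 3: literal('N'). Output: "WQN"
Token 4: backref(off=2, len=4) (overlapping!). Copied 'QNQN' from pos 1. Output: "WQNQNQN"
Token 5: literal('T'). Output: "WQNQNQNT"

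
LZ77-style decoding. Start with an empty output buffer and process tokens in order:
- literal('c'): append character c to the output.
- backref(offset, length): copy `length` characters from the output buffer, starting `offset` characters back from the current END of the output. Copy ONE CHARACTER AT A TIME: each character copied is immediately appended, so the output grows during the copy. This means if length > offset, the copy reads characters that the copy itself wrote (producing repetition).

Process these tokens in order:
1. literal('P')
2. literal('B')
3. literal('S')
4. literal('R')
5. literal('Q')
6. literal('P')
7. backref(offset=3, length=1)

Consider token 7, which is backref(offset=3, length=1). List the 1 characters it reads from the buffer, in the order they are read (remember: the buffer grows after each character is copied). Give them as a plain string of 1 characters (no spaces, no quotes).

Token 1: literal('P'). Output: "P"
Token 2: literal('B'). Output: "PB"
Token 3: literal('S'). Output: "PBS"
Token 4: literal('R'). Output: "PBSR"
Token 5: literal('Q'). Output: "PBSRQ"
Token 6: literal('P'). Output: "PBSRQP"
Token 7: backref(off=3, len=1). Buffer before: "PBSRQP" (len 6)
  byte 1: read out[3]='R', append. Buffer now: "PBSRQPR"

Answer: R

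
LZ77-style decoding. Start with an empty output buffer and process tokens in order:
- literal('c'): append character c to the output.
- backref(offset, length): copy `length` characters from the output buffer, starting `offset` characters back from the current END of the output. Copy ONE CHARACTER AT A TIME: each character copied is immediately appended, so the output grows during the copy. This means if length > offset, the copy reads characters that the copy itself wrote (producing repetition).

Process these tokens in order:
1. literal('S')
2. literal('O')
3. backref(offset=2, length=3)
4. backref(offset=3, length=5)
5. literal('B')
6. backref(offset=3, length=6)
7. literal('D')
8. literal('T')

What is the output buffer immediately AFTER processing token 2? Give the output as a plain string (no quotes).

Answer: SO

Derivation:
Token 1: literal('S'). Output: "S"
Token 2: literal('O'). Output: "SO"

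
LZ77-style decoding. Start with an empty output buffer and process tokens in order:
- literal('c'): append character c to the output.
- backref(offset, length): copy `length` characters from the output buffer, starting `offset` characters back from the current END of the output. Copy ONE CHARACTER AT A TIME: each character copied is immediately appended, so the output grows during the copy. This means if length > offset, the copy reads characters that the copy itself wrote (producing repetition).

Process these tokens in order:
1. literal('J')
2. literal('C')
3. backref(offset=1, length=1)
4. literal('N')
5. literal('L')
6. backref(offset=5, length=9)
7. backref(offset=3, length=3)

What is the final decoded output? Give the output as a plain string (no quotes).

Answer: JCCNLJCCNLJCCNCCN

Derivation:
Token 1: literal('J'). Output: "J"
Token 2: literal('C'). Output: "JC"
Token 3: backref(off=1, len=1). Copied 'C' from pos 1. Output: "JCC"
Token 4: literal('N'). Output: "JCCN"
Token 5: literal('L'). Output: "JCCNL"
Token 6: backref(off=5, len=9) (overlapping!). Copied 'JCCNLJCCN' from pos 0. Output: "JCCNLJCCNLJCCN"
Token 7: backref(off=3, len=3). Copied 'CCN' from pos 11. Output: "JCCNLJCCNLJCCNCCN"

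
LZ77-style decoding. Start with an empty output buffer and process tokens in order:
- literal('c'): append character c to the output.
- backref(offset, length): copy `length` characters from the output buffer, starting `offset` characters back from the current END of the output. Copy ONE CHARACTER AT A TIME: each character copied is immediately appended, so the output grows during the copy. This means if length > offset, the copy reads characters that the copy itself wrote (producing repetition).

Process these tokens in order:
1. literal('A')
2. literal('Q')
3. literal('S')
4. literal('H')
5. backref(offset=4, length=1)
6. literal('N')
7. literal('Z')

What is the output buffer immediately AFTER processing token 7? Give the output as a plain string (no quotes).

Token 1: literal('A'). Output: "A"
Token 2: literal('Q'). Output: "AQ"
Token 3: literal('S'). Output: "AQS"
Token 4: literal('H'). Output: "AQSH"
Token 5: backref(off=4, len=1). Copied 'A' from pos 0. Output: "AQSHA"
Token 6: literal('N'). Output: "AQSHAN"
Token 7: literal('Z'). Output: "AQSHANZ"

Answer: AQSHANZ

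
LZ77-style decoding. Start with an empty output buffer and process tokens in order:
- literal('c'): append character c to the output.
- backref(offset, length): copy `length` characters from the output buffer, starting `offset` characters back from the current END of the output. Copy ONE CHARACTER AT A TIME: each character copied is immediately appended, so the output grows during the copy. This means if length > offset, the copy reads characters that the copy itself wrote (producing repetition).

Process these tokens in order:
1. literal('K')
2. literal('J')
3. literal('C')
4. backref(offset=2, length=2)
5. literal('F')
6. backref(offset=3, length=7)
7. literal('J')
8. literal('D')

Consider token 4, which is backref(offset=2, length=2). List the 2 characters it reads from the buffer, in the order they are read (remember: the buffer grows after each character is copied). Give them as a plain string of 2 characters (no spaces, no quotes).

Answer: JC

Derivation:
Token 1: literal('K'). Output: "K"
Token 2: literal('J'). Output: "KJ"
Token 3: literal('C'). Output: "KJC"
Token 4: backref(off=2, len=2). Buffer before: "KJC" (len 3)
  byte 1: read out[1]='J', append. Buffer now: "KJCJ"
  byte 2: read out[2]='C', append. Buffer now: "KJCJC"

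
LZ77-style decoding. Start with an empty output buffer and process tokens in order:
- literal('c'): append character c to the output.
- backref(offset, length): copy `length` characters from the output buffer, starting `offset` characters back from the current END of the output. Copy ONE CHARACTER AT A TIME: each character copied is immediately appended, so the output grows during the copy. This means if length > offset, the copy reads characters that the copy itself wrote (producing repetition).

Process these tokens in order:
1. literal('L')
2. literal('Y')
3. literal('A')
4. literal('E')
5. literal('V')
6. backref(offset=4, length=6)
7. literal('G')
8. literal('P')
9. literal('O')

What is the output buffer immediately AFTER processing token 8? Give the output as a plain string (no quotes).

Token 1: literal('L'). Output: "L"
Token 2: literal('Y'). Output: "LY"
Token 3: literal('A'). Output: "LYA"
Token 4: literal('E'). Output: "LYAE"
Token 5: literal('V'). Output: "LYAEV"
Token 6: backref(off=4, len=6) (overlapping!). Copied 'YAEVYA' from pos 1. Output: "LYAEVYAEVYA"
Token 7: literal('G'). Output: "LYAEVYAEVYAG"
Token 8: literal('P'). Output: "LYAEVYAEVYAGP"

Answer: LYAEVYAEVYAGP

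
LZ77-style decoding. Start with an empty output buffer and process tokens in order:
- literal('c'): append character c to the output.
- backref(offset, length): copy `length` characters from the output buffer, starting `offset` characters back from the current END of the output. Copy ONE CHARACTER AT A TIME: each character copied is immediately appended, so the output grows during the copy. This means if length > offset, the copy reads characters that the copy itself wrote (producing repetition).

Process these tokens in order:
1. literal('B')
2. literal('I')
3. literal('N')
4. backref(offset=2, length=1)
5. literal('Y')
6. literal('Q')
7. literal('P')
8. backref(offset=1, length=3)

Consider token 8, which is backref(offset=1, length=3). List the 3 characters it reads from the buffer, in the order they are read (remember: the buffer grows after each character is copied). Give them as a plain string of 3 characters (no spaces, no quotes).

Token 1: literal('B'). Output: "B"
Token 2: literal('I'). Output: "BI"
Token 3: literal('N'). Output: "BIN"
Token 4: backref(off=2, len=1). Copied 'I' from pos 1. Output: "BINI"
Token 5: literal('Y'). Output: "BINIY"
Token 6: literal('Q'). Output: "BINIYQ"
Token 7: literal('P'). Output: "BINIYQP"
Token 8: backref(off=1, len=3). Buffer before: "BINIYQP" (len 7)
  byte 1: read out[6]='P', append. Buffer now: "BINIYQPP"
  byte 2: read out[7]='P', append. Buffer now: "BINIYQPPP"
  byte 3: read out[8]='P', append. Buffer now: "BINIYQPPPP"

Answer: PPP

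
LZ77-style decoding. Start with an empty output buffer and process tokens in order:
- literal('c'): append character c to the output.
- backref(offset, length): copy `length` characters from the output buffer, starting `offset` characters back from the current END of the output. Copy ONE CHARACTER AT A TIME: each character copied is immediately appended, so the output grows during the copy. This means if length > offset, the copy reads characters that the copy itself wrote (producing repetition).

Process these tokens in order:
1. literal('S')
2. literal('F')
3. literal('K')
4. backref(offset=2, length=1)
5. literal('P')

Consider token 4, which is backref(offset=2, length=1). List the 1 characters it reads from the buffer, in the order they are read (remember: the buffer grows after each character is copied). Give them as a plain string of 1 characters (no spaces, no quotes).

Answer: F

Derivation:
Token 1: literal('S'). Output: "S"
Token 2: literal('F'). Output: "SF"
Token 3: literal('K'). Output: "SFK"
Token 4: backref(off=2, len=1). Buffer before: "SFK" (len 3)
  byte 1: read out[1]='F', append. Buffer now: "SFKF"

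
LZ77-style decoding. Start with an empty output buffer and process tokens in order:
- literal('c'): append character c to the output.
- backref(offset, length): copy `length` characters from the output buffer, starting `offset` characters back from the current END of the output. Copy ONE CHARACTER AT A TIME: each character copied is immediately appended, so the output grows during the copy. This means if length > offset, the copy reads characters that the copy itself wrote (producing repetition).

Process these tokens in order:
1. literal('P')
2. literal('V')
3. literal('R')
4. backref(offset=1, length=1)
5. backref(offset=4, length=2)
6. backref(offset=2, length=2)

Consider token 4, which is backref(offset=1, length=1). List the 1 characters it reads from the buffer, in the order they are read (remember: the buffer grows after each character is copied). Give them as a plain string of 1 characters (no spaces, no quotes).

Answer: R

Derivation:
Token 1: literal('P'). Output: "P"
Token 2: literal('V'). Output: "PV"
Token 3: literal('R'). Output: "PVR"
Token 4: backref(off=1, len=1). Buffer before: "PVR" (len 3)
  byte 1: read out[2]='R', append. Buffer now: "PVRR"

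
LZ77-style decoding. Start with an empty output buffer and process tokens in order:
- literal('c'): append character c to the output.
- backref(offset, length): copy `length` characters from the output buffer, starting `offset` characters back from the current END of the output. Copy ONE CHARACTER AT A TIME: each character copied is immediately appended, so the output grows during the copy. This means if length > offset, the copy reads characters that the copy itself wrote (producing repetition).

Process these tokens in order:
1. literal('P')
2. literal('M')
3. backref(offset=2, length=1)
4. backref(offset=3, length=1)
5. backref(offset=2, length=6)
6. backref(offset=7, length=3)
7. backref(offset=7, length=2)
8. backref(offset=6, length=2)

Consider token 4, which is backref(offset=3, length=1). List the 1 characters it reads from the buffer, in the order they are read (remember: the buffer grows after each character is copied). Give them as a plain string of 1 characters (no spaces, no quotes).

Answer: P

Derivation:
Token 1: literal('P'). Output: "P"
Token 2: literal('M'). Output: "PM"
Token 3: backref(off=2, len=1). Copied 'P' from pos 0. Output: "PMP"
Token 4: backref(off=3, len=1). Buffer before: "PMP" (len 3)
  byte 1: read out[0]='P', append. Buffer now: "PMPP"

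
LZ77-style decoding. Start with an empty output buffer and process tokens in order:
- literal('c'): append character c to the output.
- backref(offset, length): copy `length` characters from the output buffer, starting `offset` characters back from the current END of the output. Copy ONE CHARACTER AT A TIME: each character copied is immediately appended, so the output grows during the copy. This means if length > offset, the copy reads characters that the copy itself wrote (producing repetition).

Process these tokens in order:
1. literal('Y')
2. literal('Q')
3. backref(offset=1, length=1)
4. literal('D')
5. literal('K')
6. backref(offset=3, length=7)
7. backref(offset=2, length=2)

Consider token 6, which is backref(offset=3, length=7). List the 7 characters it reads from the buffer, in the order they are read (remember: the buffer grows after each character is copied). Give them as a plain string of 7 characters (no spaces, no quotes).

Answer: QDKQDKQ

Derivation:
Token 1: literal('Y'). Output: "Y"
Token 2: literal('Q'). Output: "YQ"
Token 3: backref(off=1, len=1). Copied 'Q' from pos 1. Output: "YQQ"
Token 4: literal('D'). Output: "YQQD"
Token 5: literal('K'). Output: "YQQDK"
Token 6: backref(off=3, len=7). Buffer before: "YQQDK" (len 5)
  byte 1: read out[2]='Q', append. Buffer now: "YQQDKQ"
  byte 2: read out[3]='D', append. Buffer now: "YQQDKQD"
  byte 3: read out[4]='K', append. Buffer now: "YQQDKQDK"
  byte 4: read out[5]='Q', append. Buffer now: "YQQDKQDKQ"
  byte 5: read out[6]='D', append. Buffer now: "YQQDKQDKQD"
  byte 6: read out[7]='K', append. Buffer now: "YQQDKQDKQDK"
  byte 7: read out[8]='Q', append. Buffer now: "YQQDKQDKQDKQ"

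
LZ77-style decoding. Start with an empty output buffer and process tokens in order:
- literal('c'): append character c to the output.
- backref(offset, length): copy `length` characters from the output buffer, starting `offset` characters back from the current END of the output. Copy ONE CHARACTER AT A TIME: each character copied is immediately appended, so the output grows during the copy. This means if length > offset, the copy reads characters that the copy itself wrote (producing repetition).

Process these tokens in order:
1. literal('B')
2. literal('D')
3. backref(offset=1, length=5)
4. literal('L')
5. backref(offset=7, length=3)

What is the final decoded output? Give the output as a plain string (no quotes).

Answer: BDDDDDDLDDD

Derivation:
Token 1: literal('B'). Output: "B"
Token 2: literal('D'). Output: "BD"
Token 3: backref(off=1, len=5) (overlapping!). Copied 'DDDDD' from pos 1. Output: "BDDDDDD"
Token 4: literal('L'). Output: "BDDDDDDL"
Token 5: backref(off=7, len=3). Copied 'DDD' from pos 1. Output: "BDDDDDDLDDD"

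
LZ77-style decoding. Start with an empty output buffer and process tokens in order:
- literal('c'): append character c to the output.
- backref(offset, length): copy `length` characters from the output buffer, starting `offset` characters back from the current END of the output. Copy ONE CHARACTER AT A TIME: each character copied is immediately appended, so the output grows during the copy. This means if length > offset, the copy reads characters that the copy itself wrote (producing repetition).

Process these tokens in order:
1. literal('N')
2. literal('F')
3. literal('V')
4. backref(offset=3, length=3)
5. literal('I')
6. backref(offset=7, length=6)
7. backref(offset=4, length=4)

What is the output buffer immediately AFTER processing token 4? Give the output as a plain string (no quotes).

Token 1: literal('N'). Output: "N"
Token 2: literal('F'). Output: "NF"
Token 3: literal('V'). Output: "NFV"
Token 4: backref(off=3, len=3). Copied 'NFV' from pos 0. Output: "NFVNFV"

Answer: NFVNFV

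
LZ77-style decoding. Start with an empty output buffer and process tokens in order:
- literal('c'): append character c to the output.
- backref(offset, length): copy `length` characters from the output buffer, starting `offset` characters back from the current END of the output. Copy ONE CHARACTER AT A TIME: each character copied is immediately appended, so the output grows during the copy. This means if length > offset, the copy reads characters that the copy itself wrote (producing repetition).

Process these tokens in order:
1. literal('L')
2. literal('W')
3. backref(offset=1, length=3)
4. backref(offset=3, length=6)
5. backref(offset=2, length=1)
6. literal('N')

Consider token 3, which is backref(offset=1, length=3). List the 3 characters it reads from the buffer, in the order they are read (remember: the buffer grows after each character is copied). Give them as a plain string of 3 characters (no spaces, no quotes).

Token 1: literal('L'). Output: "L"
Token 2: literal('W'). Output: "LW"
Token 3: backref(off=1, len=3). Buffer before: "LW" (len 2)
  byte 1: read out[1]='W', append. Buffer now: "LWW"
  byte 2: read out[2]='W', append. Buffer now: "LWWW"
  byte 3: read out[3]='W', append. Buffer now: "LWWWW"

Answer: WWW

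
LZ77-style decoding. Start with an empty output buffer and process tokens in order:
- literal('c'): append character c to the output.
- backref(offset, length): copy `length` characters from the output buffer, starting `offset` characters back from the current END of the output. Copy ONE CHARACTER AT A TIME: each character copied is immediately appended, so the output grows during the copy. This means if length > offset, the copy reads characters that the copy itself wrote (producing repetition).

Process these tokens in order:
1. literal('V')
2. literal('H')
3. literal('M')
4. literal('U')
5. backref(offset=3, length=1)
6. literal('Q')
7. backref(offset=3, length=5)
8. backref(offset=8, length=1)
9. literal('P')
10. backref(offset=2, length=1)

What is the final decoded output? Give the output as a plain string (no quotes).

Token 1: literal('V'). Output: "V"
Token 2: literal('H'). Output: "VH"
Token 3: literal('M'). Output: "VHM"
Token 4: literal('U'). Output: "VHMU"
Token 5: backref(off=3, len=1). Copied 'H' from pos 1. Output: "VHMUH"
Token 6: literal('Q'). Output: "VHMUHQ"
Token 7: backref(off=3, len=5) (overlapping!). Copied 'UHQUH' from pos 3. Output: "VHMUHQUHQUH"
Token 8: backref(off=8, len=1). Copied 'U' from pos 3. Output: "VHMUHQUHQUHU"
Token 9: literal('P'). Output: "VHMUHQUHQUHUP"
Token 10: backref(off=2, len=1). Copied 'U' from pos 11. Output: "VHMUHQUHQUHUPU"

Answer: VHMUHQUHQUHUPU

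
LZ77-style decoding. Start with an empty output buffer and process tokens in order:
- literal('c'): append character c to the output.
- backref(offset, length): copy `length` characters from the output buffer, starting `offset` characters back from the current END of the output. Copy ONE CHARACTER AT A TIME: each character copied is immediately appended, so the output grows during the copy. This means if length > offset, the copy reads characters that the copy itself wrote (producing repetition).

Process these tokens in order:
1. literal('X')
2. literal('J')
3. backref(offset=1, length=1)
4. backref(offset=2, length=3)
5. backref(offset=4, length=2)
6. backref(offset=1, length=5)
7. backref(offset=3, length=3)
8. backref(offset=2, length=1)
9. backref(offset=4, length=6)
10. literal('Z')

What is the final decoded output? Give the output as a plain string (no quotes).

Token 1: literal('X'). Output: "X"
Token 2: literal('J'). Output: "XJ"
Token 3: backref(off=1, len=1). Copied 'J' from pos 1. Output: "XJJ"
Token 4: backref(off=2, len=3) (overlapping!). Copied 'JJJ' from pos 1. Output: "XJJJJJ"
Token 5: backref(off=4, len=2). Copied 'JJ' from pos 2. Output: "XJJJJJJJ"
Token 6: backref(off=1, len=5) (overlapping!). Copied 'JJJJJ' from pos 7. Output: "XJJJJJJJJJJJJ"
Token 7: backref(off=3, len=3). Copied 'JJJ' from pos 10. Output: "XJJJJJJJJJJJJJJJ"
Token 8: backref(off=2, len=1). Copied 'J' from pos 14. Output: "XJJJJJJJJJJJJJJJJ"
Token 9: backref(off=4, len=6) (overlapping!). Copied 'JJJJJJ' from pos 13. Output: "XJJJJJJJJJJJJJJJJJJJJJJ"
Token 10: literal('Z'). Output: "XJJJJJJJJJJJJJJJJJJJJJJZ"

Answer: XJJJJJJJJJJJJJJJJJJJJJJZ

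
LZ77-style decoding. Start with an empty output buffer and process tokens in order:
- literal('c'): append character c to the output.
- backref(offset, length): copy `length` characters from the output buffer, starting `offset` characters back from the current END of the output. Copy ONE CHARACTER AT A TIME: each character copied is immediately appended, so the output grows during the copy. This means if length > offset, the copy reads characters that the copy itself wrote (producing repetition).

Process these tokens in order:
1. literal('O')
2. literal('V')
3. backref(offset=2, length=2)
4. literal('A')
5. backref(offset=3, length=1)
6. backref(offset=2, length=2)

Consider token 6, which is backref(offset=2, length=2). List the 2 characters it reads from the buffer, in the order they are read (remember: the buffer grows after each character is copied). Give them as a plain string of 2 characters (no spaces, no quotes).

Token 1: literal('O'). Output: "O"
Token 2: literal('V'). Output: "OV"
Token 3: backref(off=2, len=2). Copied 'OV' from pos 0. Output: "OVOV"
Token 4: literal('A'). Output: "OVOVA"
Token 5: backref(off=3, len=1). Copied 'O' from pos 2. Output: "OVOVAO"
Token 6: backref(off=2, len=2). Buffer before: "OVOVAO" (len 6)
  byte 1: read out[4]='A', append. Buffer now: "OVOVAOA"
  byte 2: read out[5]='O', append. Buffer now: "OVOVAOAO"

Answer: AO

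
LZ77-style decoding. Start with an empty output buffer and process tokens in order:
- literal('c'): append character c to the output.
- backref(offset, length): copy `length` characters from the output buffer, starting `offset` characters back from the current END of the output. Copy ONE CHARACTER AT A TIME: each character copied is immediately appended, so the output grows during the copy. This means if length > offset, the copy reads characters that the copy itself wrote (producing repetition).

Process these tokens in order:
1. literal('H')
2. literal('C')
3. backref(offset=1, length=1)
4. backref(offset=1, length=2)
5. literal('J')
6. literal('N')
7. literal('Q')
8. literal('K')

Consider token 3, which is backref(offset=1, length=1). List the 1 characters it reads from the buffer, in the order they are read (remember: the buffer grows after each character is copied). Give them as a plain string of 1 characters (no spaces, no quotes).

Answer: C

Derivation:
Token 1: literal('H'). Output: "H"
Token 2: literal('C'). Output: "HC"
Token 3: backref(off=1, len=1). Buffer before: "HC" (len 2)
  byte 1: read out[1]='C', append. Buffer now: "HCC"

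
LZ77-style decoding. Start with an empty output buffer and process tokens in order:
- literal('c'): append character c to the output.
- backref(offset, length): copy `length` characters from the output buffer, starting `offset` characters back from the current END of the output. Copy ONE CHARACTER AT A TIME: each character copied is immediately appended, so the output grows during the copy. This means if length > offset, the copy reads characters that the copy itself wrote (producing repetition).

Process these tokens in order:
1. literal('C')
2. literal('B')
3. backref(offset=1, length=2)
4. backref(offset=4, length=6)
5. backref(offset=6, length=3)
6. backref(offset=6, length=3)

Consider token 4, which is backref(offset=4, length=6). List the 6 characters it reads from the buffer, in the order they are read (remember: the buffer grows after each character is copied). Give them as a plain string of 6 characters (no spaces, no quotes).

Answer: CBBBCB

Derivation:
Token 1: literal('C'). Output: "C"
Token 2: literal('B'). Output: "CB"
Token 3: backref(off=1, len=2) (overlapping!). Copied 'BB' from pos 1. Output: "CBBB"
Token 4: backref(off=4, len=6). Buffer before: "CBBB" (len 4)
  byte 1: read out[0]='C', append. Buffer now: "CBBBC"
  byte 2: read out[1]='B', append. Buffer now: "CBBBCB"
  byte 3: read out[2]='B', append. Buffer now: "CBBBCBB"
  byte 4: read out[3]='B', append. Buffer now: "CBBBCBBB"
  byte 5: read out[4]='C', append. Buffer now: "CBBBCBBBC"
  byte 6: read out[5]='B', append. Buffer now: "CBBBCBBBCB"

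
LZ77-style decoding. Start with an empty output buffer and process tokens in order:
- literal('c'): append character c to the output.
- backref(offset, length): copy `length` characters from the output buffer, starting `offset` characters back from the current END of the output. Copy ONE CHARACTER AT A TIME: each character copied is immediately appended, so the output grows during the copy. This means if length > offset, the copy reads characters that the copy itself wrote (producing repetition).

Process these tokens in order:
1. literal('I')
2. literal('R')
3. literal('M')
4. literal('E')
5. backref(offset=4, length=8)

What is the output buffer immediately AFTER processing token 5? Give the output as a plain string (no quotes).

Token 1: literal('I'). Output: "I"
Token 2: literal('R'). Output: "IR"
Token 3: literal('M'). Output: "IRM"
Token 4: literal('E'). Output: "IRME"
Token 5: backref(off=4, len=8) (overlapping!). Copied 'IRMEIRME' from pos 0. Output: "IRMEIRMEIRME"

Answer: IRMEIRMEIRME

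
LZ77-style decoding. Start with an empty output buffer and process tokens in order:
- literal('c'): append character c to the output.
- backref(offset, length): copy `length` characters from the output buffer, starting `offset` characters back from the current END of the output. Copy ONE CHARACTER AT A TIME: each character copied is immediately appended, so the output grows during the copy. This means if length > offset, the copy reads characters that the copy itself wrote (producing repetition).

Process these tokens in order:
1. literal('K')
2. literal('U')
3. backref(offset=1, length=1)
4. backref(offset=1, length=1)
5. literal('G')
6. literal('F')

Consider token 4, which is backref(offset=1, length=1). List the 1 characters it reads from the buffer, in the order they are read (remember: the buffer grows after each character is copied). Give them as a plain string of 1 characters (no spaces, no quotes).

Answer: U

Derivation:
Token 1: literal('K'). Output: "K"
Token 2: literal('U'). Output: "KU"
Token 3: backref(off=1, len=1). Copied 'U' from pos 1. Output: "KUU"
Token 4: backref(off=1, len=1). Buffer before: "KUU" (len 3)
  byte 1: read out[2]='U', append. Buffer now: "KUUU"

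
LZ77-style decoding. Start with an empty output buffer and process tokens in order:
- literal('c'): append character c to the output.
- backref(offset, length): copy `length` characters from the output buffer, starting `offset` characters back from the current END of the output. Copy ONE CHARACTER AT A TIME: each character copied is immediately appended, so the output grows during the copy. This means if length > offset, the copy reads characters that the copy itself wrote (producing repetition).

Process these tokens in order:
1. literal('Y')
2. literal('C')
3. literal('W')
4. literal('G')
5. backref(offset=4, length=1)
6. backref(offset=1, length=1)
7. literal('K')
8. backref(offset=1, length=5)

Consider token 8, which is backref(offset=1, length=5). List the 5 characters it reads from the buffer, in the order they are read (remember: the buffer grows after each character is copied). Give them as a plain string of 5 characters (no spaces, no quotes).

Answer: KKKKK

Derivation:
Token 1: literal('Y'). Output: "Y"
Token 2: literal('C'). Output: "YC"
Token 3: literal('W'). Output: "YCW"
Token 4: literal('G'). Output: "YCWG"
Token 5: backref(off=4, len=1). Copied 'Y' from pos 0. Output: "YCWGY"
Token 6: backref(off=1, len=1). Copied 'Y' from pos 4. Output: "YCWGYY"
Token 7: literal('K'). Output: "YCWGYYK"
Token 8: backref(off=1, len=5). Buffer before: "YCWGYYK" (len 7)
  byte 1: read out[6]='K', append. Buffer now: "YCWGYYKK"
  byte 2: read out[7]='K', append. Buffer now: "YCWGYYKKK"
  byte 3: read out[8]='K', append. Buffer now: "YCWGYYKKKK"
  byte 4: read out[9]='K', append. Buffer now: "YCWGYYKKKKK"
  byte 5: read out[10]='K', append. Buffer now: "YCWGYYKKKKKK"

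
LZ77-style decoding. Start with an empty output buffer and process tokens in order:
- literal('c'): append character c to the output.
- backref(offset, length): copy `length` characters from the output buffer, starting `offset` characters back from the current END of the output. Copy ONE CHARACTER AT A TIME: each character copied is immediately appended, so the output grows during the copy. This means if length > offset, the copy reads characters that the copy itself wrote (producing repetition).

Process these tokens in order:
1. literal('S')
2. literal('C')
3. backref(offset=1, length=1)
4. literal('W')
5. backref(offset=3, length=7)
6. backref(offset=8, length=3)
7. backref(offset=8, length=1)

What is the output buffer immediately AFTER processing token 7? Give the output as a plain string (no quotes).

Token 1: literal('S'). Output: "S"
Token 2: literal('C'). Output: "SC"
Token 3: backref(off=1, len=1). Copied 'C' from pos 1. Output: "SCC"
Token 4: literal('W'). Output: "SCCW"
Token 5: backref(off=3, len=7) (overlapping!). Copied 'CCWCCWC' from pos 1. Output: "SCCWCCWCCWC"
Token 6: backref(off=8, len=3). Copied 'WCC' from pos 3. Output: "SCCWCCWCCWCWCC"
Token 7: backref(off=8, len=1). Copied 'W' from pos 6. Output: "SCCWCCWCCWCWCCW"

Answer: SCCWCCWCCWCWCCW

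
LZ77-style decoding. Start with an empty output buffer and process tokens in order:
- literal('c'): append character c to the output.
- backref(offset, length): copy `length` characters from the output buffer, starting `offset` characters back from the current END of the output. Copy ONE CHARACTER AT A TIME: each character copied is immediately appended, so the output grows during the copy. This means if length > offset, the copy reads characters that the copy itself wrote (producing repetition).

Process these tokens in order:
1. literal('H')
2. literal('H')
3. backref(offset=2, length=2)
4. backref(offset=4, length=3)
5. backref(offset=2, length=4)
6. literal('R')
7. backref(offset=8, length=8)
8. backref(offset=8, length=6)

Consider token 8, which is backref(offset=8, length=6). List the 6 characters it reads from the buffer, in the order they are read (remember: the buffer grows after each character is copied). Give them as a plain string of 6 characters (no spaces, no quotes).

Answer: HHHHHH

Derivation:
Token 1: literal('H'). Output: "H"
Token 2: literal('H'). Output: "HH"
Token 3: backref(off=2, len=2). Copied 'HH' from pos 0. Output: "HHHH"
Token 4: backref(off=4, len=3). Copied 'HHH' from pos 0. Output: "HHHHHHH"
Token 5: backref(off=2, len=4) (overlapping!). Copied 'HHHH' from pos 5. Output: "HHHHHHHHHHH"
Token 6: literal('R'). Output: "HHHHHHHHHHHR"
Token 7: backref(off=8, len=8). Copied 'HHHHHHHR' from pos 4. Output: "HHHHHHHHHHHRHHHHHHHR"
Token 8: backref(off=8, len=6). Buffer before: "HHHHHHHHHHHRHHHHHHHR" (len 20)
  byte 1: read out[12]='H', append. Buffer now: "HHHHHHHHHHHRHHHHHHHRH"
  byte 2: read out[13]='H', append. Buffer now: "HHHHHHHHHHHRHHHHHHHRHH"
  byte 3: read out[14]='H', append. Buffer now: "HHHHHHHHHHHRHHHHHHHRHHH"
  byte 4: read out[15]='H', append. Buffer now: "HHHHHHHHHHHRHHHHHHHRHHHH"
  byte 5: read out[16]='H', append. Buffer now: "HHHHHHHHHHHRHHHHHHHRHHHHH"
  byte 6: read out[17]='H', append. Buffer now: "HHHHHHHHHHHRHHHHHHHRHHHHHH"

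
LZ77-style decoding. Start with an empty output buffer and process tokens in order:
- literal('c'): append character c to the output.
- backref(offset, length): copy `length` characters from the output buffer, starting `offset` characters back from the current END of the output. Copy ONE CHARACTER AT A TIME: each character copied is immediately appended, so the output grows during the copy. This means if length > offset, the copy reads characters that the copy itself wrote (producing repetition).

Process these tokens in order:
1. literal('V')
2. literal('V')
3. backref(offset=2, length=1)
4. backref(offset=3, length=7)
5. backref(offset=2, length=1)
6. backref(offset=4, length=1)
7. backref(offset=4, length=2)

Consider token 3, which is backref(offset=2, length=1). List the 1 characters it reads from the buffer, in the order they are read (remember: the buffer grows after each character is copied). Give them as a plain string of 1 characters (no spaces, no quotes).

Answer: V

Derivation:
Token 1: literal('V'). Output: "V"
Token 2: literal('V'). Output: "VV"
Token 3: backref(off=2, len=1). Buffer before: "VV" (len 2)
  byte 1: read out[0]='V', append. Buffer now: "VVV"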